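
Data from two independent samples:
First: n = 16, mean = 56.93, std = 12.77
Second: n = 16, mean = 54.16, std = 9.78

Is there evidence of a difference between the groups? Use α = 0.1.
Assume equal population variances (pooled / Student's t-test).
Student's two-sample t-test (equal variances):
H₀: μ₁ = μ₂
H₁: μ₁ ≠ μ₂
df = n₁ + n₂ - 2 = 30
Pooled variance s_p² = [(n₁-1)s₁² + (n₂-1)s₂²] / (n₁ + n₂ - 2) = [(15)(12.77²) + (15)(9.78²)] / 30 = 129.3606
SE = √(s_p²(1/n₁ + 1/n₂)) = √(129.3606 × (1/16 + 1/16)) = 4.0212
t = (x̄₁ - x̄₂) / SE = (56.93 - 54.16) / 4.0212 = 2.77 / 4.0212 = 0.689
p-value = 0.4962

Since p-value > α = 0.1, we fail to reject H₀.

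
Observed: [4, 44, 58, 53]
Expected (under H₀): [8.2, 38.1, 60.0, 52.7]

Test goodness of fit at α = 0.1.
Chi-square goodness of fit test:
H₀: observed counts match expected distribution
H₁: observed counts differ from expected distribution
df = k - 1 = 3
χ² = Σ(O - E)²/E
   = (4 - 8.2)²/8.2 + (44 - 38.1)²/38.1 + (58 - 60.0)²/60.0 + (53 - 52.7)²/52.7
   = 2.151 + 0.914 + 0.067 + 0.002
   = 3.13
p-value = 0.3715

Since p-value > α = 0.1, we fail to reject H₀.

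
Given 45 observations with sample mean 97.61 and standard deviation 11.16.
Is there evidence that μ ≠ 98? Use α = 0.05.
One-sample t-test:
H₀: μ = 98
H₁: μ ≠ 98
df = n - 1 = 44
t = (x̄ - μ₀) / (s/√n) = (97.61 - 98) / (11.16/√45) = -0.234
p-value = 0.8157

Since p-value > α = 0.05, we fail to reject H₀.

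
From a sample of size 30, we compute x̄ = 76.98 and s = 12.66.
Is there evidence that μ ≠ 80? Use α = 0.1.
One-sample t-test:
H₀: μ = 80
H₁: μ ≠ 80
df = n - 1 = 29
t = (x̄ - μ₀) / (s/√n) = (76.98 - 80) / (12.66/√30) = -1.307
p-value = 0.2016

Since p-value > α = 0.1, we fail to reject H₀.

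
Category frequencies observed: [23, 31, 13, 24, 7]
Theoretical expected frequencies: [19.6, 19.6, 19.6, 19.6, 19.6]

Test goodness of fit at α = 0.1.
Chi-square goodness of fit test:
H₀: observed counts match expected distribution
H₁: observed counts differ from expected distribution
df = k - 1 = 4
χ² = Σ(O - E)²/E
   = (23 - 19.6)²/19.6 + (31 - 19.6)²/19.6 + (13 - 19.6)²/19.6 + (24 - 19.6)²/19.6 + (7 - 19.6)²/19.6
   = 0.590 + 6.631 + 2.222 + 0.988 + 8.100
   = 18.53
p-value = 0.0010

Since p-value < α = 0.1, we reject H₀.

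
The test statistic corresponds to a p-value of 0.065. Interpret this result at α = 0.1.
Since p = 0.065 < α = 0.1, reject H₀.
There is sufficient evidence to reject the null hypothesis; the result is statistically significant at the 0.1 level.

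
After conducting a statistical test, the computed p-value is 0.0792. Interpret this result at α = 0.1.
Since p = 0.0792 < α = 0.1, reject H₀.
There is sufficient evidence to reject the null hypothesis; the result is statistically significant at the 0.1 level.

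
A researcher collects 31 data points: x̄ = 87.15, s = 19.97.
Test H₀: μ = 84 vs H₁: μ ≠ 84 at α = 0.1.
One-sample t-test:
H₀: μ = 84
H₁: μ ≠ 84
df = n - 1 = 30
t = (x̄ - μ₀) / (s/√n) = (87.15 - 84) / (19.97/√31) = 0.878
p-value = 0.3868

Since p-value > α = 0.1, we fail to reject H₀.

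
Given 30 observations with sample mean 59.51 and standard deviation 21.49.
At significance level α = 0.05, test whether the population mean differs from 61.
One-sample t-test:
H₀: μ = 61
H₁: μ ≠ 61
df = n - 1 = 29
t = (x̄ - μ₀) / (s/√n) = (59.51 - 61) / (21.49/√30) = -0.380
p-value = 0.7069

Since p-value > α = 0.05, we fail to reject H₀.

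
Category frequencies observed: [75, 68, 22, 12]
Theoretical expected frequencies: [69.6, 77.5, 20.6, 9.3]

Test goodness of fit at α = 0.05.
Chi-square goodness of fit test:
H₀: observed counts match expected distribution
H₁: observed counts differ from expected distribution
df = k - 1 = 3
χ² = Σ(O - E)²/E
   = (75 - 69.6)²/69.6 + (68 - 77.5)²/77.5 + (22 - 20.6)²/20.6 + (12 - 9.3)²/9.3
   = 0.419 + 1.165 + 0.095 + 0.784
   = 2.46
p-value = 0.4821

Since p-value > α = 0.05, we fail to reject H₀.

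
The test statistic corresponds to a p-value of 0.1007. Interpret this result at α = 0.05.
Since p = 0.1007 > α = 0.05, fail to reject H₀.
There is insufficient evidence to reject the null hypothesis; the result is not statistically significant at the 0.05 level.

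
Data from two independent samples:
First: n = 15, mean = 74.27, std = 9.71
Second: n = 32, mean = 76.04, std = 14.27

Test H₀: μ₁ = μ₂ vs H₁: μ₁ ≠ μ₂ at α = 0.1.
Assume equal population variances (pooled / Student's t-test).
Student's two-sample t-test (equal variances):
H₀: μ₁ = μ₂
H₁: μ₁ ≠ μ₂
df = n₁ + n₂ - 2 = 45
Pooled variance s_p² = [(n₁-1)s₁² + (n₂-1)s₂²] / (n₁ + n₂ - 2) = [(14)(9.71²) + (31)(14.27²)] / 45 = 169.6133
SE = √(s_p²(1/n₁ + 1/n₂)) = √(169.6133 × (1/15 + 1/32)) = 4.0753
t = (x̄₁ - x̄₂) / SE = (74.27 - 76.04) / 4.0753 = -1.77 / 4.0753 = -0.434
p-value = 0.6661

Since p-value > α = 0.1, we fail to reject H₀.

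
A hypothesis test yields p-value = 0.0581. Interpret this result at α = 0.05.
Since p = 0.0581 > α = 0.05, fail to reject H₀.
There is insufficient evidence to reject the null hypothesis; the result is not statistically significant at the 0.05 level.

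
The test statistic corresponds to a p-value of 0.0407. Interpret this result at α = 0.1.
Since p = 0.0407 < α = 0.1, reject H₀.
There is sufficient evidence to reject the null hypothesis; the result is statistically significant at the 0.1 level.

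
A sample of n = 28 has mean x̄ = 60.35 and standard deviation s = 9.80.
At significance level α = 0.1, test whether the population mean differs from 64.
One-sample t-test:
H₀: μ = 64
H₁: μ ≠ 64
df = n - 1 = 27
t = (x̄ - μ₀) / (s/√n) = (60.35 - 64) / (9.80/√28) = -1.971
p-value = 0.0591

Since p-value < α = 0.1, we reject H₀.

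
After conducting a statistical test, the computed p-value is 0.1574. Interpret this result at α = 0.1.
Since p = 0.1574 > α = 0.1, fail to reject H₀.
There is insufficient evidence to reject the null hypothesis; the result is not statistically significant at the 0.1 level.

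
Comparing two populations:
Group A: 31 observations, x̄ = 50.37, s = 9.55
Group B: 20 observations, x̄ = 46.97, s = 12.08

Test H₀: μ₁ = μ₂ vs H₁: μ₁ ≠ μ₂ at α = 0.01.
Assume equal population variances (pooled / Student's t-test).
Student's two-sample t-test (equal variances):
H₀: μ₁ = μ₂
H₁: μ₁ ≠ μ₂
df = n₁ + n₂ - 2 = 49
Pooled variance s_p² = [(n₁-1)s₁² + (n₂-1)s₂²] / (n₁ + n₂ - 2) = [(30)(9.55²) + (19)(12.08²)] / 49 = 112.4220
SE = √(s_p²(1/n₁ + 1/n₂)) = √(112.4220 × (1/31 + 1/20)) = 3.0410
t = (x̄₁ - x̄₂) / SE = (50.37 - 46.97) / 3.0410 = 3.40 / 3.0410 = 1.118
p-value = 0.2690

Since p-value > α = 0.01, we fail to reject H₀.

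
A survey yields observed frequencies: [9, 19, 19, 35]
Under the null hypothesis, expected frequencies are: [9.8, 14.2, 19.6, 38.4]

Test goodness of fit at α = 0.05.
Chi-square goodness of fit test:
H₀: observed counts match expected distribution
H₁: observed counts differ from expected distribution
df = k - 1 = 3
χ² = Σ(O - E)²/E
   = (9 - 9.8)²/9.8 + (19 - 14.2)²/14.2 + (19 - 19.6)²/19.6 + (35 - 38.4)²/38.4
   = 0.065 + 1.623 + 0.018 + 0.301
   = 2.01
p-value = 0.5709

Since p-value > α = 0.05, we fail to reject H₀.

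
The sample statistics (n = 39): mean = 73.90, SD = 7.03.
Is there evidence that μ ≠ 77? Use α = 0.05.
One-sample t-test:
H₀: μ = 77
H₁: μ ≠ 77
df = n - 1 = 38
t = (x̄ - μ₀) / (s/√n) = (73.90 - 77) / (7.03/√39) = -2.754
p-value = 0.0090

Since p-value < α = 0.05, we reject H₀.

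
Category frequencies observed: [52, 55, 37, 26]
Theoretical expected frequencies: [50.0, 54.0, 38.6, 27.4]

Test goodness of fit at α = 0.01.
Chi-square goodness of fit test:
H₀: observed counts match expected distribution
H₁: observed counts differ from expected distribution
df = k - 1 = 3
χ² = Σ(O - E)²/E
   = (52 - 50.0)²/50.0 + (55 - 54.0)²/54.0 + (37 - 38.6)²/38.6 + (26 - 27.4)²/27.4
   = 0.080 + 0.019 + 0.066 + 0.072
   = 0.24
p-value = 0.9715

Since p-value > α = 0.01, we fail to reject H₀.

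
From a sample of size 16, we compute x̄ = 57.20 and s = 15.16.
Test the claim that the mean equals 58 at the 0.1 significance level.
One-sample t-test:
H₀: μ = 58
H₁: μ ≠ 58
df = n - 1 = 15
t = (x̄ - μ₀) / (s/√n) = (57.20 - 58) / (15.16/√16) = -0.211
p-value = 0.8357

Since p-value > α = 0.1, we fail to reject H₀.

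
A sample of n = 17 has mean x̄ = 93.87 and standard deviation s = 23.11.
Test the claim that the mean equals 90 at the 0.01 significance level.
One-sample t-test:
H₀: μ = 90
H₁: μ ≠ 90
df = n - 1 = 16
t = (x̄ - μ₀) / (s/√n) = (93.87 - 90) / (23.11/√17) = 0.690
p-value = 0.4998

Since p-value > α = 0.01, we fail to reject H₀.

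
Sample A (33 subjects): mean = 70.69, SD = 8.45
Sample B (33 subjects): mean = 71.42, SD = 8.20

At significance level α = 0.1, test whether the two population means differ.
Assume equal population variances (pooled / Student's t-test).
Student's two-sample t-test (equal variances):
H₀: μ₁ = μ₂
H₁: μ₁ ≠ μ₂
df = n₁ + n₂ - 2 = 64
Pooled variance s_p² = [(n₁-1)s₁² + (n₂-1)s₂²] / (n₁ + n₂ - 2) = [(32)(8.45²) + (32)(8.20²)] / 64 = 69.3212
SE = √(s_p²(1/n₁ + 1/n₂)) = √(69.3212 × (1/33 + 1/33)) = 2.0497
t = (x̄₁ - x̄₂) / SE = (70.69 - 71.42) / 2.0497 = -0.73 / 2.0497 = -0.356
p-value = 0.7229

Since p-value > α = 0.1, we fail to reject H₀.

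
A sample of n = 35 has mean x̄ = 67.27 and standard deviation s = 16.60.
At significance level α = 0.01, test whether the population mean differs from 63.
One-sample t-test:
H₀: μ = 63
H₁: μ ≠ 63
df = n - 1 = 34
t = (x̄ - μ₀) / (s/√n) = (67.27 - 63) / (16.60/√35) = 1.522
p-value = 0.1373

Since p-value > α = 0.01, we fail to reject H₀.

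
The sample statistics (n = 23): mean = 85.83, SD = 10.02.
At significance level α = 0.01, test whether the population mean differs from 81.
One-sample t-test:
H₀: μ = 81
H₁: μ ≠ 81
df = n - 1 = 22
t = (x̄ - μ₀) / (s/√n) = (85.83 - 81) / (10.02/√23) = 2.312
p-value = 0.0305

Since p-value > α = 0.01, we fail to reject H₀.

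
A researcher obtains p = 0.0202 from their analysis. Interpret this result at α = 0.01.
Since p = 0.0202 > α = 0.01, fail to reject H₀.
There is insufficient evidence to reject the null hypothesis; the result is not statistically significant at the 0.01 level.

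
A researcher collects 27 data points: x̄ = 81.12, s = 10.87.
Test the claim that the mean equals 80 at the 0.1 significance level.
One-sample t-test:
H₀: μ = 80
H₁: μ ≠ 80
df = n - 1 = 26
t = (x̄ - μ₀) / (s/√n) = (81.12 - 80) / (10.87/√27) = 0.535
p-value = 0.5969

Since p-value > α = 0.1, we fail to reject H₀.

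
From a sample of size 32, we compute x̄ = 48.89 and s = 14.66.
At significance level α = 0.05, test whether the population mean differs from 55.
One-sample t-test:
H₀: μ = 55
H₁: μ ≠ 55
df = n - 1 = 31
t = (x̄ - μ₀) / (s/√n) = (48.89 - 55) / (14.66/√32) = -2.358
p-value = 0.0249

Since p-value < α = 0.05, we reject H₀.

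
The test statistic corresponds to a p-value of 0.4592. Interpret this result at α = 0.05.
Since p = 0.4592 > α = 0.05, fail to reject H₀.
There is insufficient evidence to reject the null hypothesis; the result is not statistically significant at the 0.05 level.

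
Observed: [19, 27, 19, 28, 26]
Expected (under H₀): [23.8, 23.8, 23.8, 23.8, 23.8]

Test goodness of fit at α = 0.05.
Chi-square goodness of fit test:
H₀: observed counts match expected distribution
H₁: observed counts differ from expected distribution
df = k - 1 = 4
χ² = Σ(O - E)²/E
   = (19 - 23.8)²/23.8 + (27 - 23.8)²/23.8 + (19 - 23.8)²/23.8 + (28 - 23.8)²/23.8 + (26 - 23.8)²/23.8
   = 0.968 + 0.430 + 0.968 + 0.741 + 0.203
   = 3.31
p-value = 0.5072

Since p-value > α = 0.05, we fail to reject H₀.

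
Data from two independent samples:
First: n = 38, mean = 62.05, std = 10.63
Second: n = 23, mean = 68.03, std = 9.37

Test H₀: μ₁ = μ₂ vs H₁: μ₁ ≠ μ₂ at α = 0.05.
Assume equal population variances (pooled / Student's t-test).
Student's two-sample t-test (equal variances):
H₀: μ₁ = μ₂
H₁: μ₁ ≠ μ₂
df = n₁ + n₂ - 2 = 59
Pooled variance s_p² = [(n₁-1)s₁² + (n₂-1)s₂²] / (n₁ + n₂ - 2) = [(37)(10.63²) + (22)(9.37²)] / 59 = 103.6003
SE = √(s_p²(1/n₁ + 1/n₂)) = √(103.6003 × (1/38 + 1/23)) = 2.6890
t = (x̄₁ - x̄₂) / SE = (62.05 - 68.03) / 2.6890 = -5.98 / 2.6890 = -2.224
p-value = 0.0300

Since p-value < α = 0.05, we reject H₀.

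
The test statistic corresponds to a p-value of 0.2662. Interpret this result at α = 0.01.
Since p = 0.2662 > α = 0.01, fail to reject H₀.
There is insufficient evidence to reject the null hypothesis; the result is not statistically significant at the 0.01 level.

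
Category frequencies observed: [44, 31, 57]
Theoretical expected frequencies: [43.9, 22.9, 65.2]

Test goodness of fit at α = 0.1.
Chi-square goodness of fit test:
H₀: observed counts match expected distribution
H₁: observed counts differ from expected distribution
df = k - 1 = 2
χ² = Σ(O - E)²/E
   = (44 - 43.9)²/43.9 + (31 - 22.9)²/22.9 + (57 - 65.2)²/65.2
   = 0.000 + 2.865 + 1.031
   = 3.90
p-value = 0.1425

Since p-value > α = 0.1, we fail to reject H₀.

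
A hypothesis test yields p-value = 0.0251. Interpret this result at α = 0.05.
Since p = 0.0251 < α = 0.05, reject H₀.
There is sufficient evidence to reject the null hypothesis; the result is statistically significant at the 0.05 level.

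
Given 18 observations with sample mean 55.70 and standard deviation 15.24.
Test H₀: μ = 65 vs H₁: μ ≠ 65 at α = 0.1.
One-sample t-test:
H₀: μ = 65
H₁: μ ≠ 65
df = n - 1 = 17
t = (x̄ - μ₀) / (s/√n) = (55.70 - 65) / (15.24/√18) = -2.589
p-value = 0.0191

Since p-value < α = 0.1, we reject H₀.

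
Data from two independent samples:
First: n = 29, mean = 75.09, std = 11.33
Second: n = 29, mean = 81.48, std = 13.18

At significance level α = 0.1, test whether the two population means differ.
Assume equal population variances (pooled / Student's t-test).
Student's two-sample t-test (equal variances):
H₀: μ₁ = μ₂
H₁: μ₁ ≠ μ₂
df = n₁ + n₂ - 2 = 56
Pooled variance s_p² = [(n₁-1)s₁² + (n₂-1)s₂²] / (n₁ + n₂ - 2) = [(28)(11.33²) + (28)(13.18²)] / 56 = 151.0406
SE = √(s_p²(1/n₁ + 1/n₂)) = √(151.0406 × (1/29 + 1/29)) = 3.2275
t = (x̄₁ - x̄₂) / SE = (75.09 - 81.48) / 3.2275 = -6.39 / 3.2275 = -1.980
p-value = 0.0526

Since p-value < α = 0.1, we reject H₀.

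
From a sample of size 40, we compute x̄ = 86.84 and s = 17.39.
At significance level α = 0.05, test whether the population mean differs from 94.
One-sample t-test:
H₀: μ = 94
H₁: μ ≠ 94
df = n - 1 = 39
t = (x̄ - μ₀) / (s/√n) = (86.84 - 94) / (17.39/√40) = -2.604
p-value = 0.0130

Since p-value < α = 0.05, we reject H₀.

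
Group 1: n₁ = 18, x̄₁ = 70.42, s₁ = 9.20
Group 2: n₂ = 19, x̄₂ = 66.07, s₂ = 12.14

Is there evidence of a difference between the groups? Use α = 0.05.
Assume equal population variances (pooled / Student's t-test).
Student's two-sample t-test (equal variances):
H₀: μ₁ = μ₂
H₁: μ₁ ≠ μ₂
df = n₁ + n₂ - 2 = 35
Pooled variance s_p² = [(n₁-1)s₁² + (n₂-1)s₂²] / (n₁ + n₂ - 2) = [(17)(9.20²) + (18)(12.14²)] / 35 = 116.9061
SE = √(s_p²(1/n₁ + 1/n₂)) = √(116.9061 × (1/18 + 1/19)) = 3.5564
t = (x̄₁ - x̄₂) / SE = (70.42 - 66.07) / 3.5564 = 4.35 / 3.5564 = 1.223
p-value = 0.2294

Since p-value > α = 0.05, we fail to reject H₀.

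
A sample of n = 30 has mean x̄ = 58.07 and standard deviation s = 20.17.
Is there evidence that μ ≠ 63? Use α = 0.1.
One-sample t-test:
H₀: μ = 63
H₁: μ ≠ 63
df = n - 1 = 29
t = (x̄ - μ₀) / (s/√n) = (58.07 - 63) / (20.17/√30) = -1.339
p-value = 0.1911

Since p-value > α = 0.1, we fail to reject H₀.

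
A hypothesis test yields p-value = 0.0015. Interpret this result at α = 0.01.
Since p = 0.0015 < α = 0.01, reject H₀.
There is sufficient evidence to reject the null hypothesis; the result is statistically significant at the 0.01 level.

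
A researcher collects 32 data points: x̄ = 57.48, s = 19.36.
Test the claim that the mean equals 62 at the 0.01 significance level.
One-sample t-test:
H₀: μ = 62
H₁: μ ≠ 62
df = n - 1 = 31
t = (x̄ - μ₀) / (s/√n) = (57.48 - 62) / (19.36/√32) = -1.321
p-value = 0.1963

Since p-value > α = 0.01, we fail to reject H₀.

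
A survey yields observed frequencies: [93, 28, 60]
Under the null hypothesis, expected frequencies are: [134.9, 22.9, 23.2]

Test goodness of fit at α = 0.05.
Chi-square goodness of fit test:
H₀: observed counts match expected distribution
H₁: observed counts differ from expected distribution
df = k - 1 = 2
χ² = Σ(O - E)²/E
   = (93 - 134.9)²/134.9 + (28 - 22.9)²/22.9 + (60 - 23.2)²/23.2
   = 13.014 + 1.136 + 58.372
   = 72.52
p-value < 0.0001

Since p-value < α = 0.05, we reject H₀.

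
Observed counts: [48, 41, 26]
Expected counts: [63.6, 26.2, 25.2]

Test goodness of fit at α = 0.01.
Chi-square goodness of fit test:
H₀: observed counts match expected distribution
H₁: observed counts differ from expected distribution
df = k - 1 = 2
χ² = Σ(O - E)²/E
   = (48 - 63.6)²/63.6 + (41 - 26.2)²/26.2 + (26 - 25.2)²/25.2
   = 3.826 + 8.360 + 0.025
   = 12.21
p-value = 0.0022

Since p-value < α = 0.01, we reject H₀.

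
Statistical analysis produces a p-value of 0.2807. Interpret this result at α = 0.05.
Since p = 0.2807 > α = 0.05, fail to reject H₀.
There is insufficient evidence to reject the null hypothesis; the result is not statistically significant at the 0.05 level.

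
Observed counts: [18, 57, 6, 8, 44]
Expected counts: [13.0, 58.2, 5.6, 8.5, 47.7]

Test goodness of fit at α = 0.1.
Chi-square goodness of fit test:
H₀: observed counts match expected distribution
H₁: observed counts differ from expected distribution
df = k - 1 = 4
χ² = Σ(O - E)²/E
   = (18 - 13.0)²/13.0 + (57 - 58.2)²/58.2 + (6 - 5.6)²/5.6 + (8 - 8.5)²/8.5 + (44 - 47.7)²/47.7
   = 1.923 + 0.025 + 0.029 + 0.029 + 0.287
   = 2.29
p-value = 0.6821

Since p-value > α = 0.1, we fail to reject H₀.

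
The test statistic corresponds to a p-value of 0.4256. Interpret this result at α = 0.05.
Since p = 0.4256 > α = 0.05, fail to reject H₀.
There is insufficient evidence to reject the null hypothesis; the result is not statistically significant at the 0.05 level.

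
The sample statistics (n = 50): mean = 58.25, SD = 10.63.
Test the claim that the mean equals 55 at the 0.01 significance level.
One-sample t-test:
H₀: μ = 55
H₁: μ ≠ 55
df = n - 1 = 49
t = (x̄ - μ₀) / (s/√n) = (58.25 - 55) / (10.63/√50) = 2.162
p-value = 0.0355

Since p-value > α = 0.01, we fail to reject H₀.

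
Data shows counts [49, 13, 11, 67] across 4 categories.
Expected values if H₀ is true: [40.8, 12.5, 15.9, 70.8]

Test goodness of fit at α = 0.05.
Chi-square goodness of fit test:
H₀: observed counts match expected distribution
H₁: observed counts differ from expected distribution
df = k - 1 = 3
χ² = Σ(O - E)²/E
   = (49 - 40.8)²/40.8 + (13 - 12.5)²/12.5 + (11 - 15.9)²/15.9 + (67 - 70.8)²/70.8
   = 1.648 + 0.020 + 1.510 + 0.204
   = 3.38
p-value = 0.3364

Since p-value > α = 0.05, we fail to reject H₀.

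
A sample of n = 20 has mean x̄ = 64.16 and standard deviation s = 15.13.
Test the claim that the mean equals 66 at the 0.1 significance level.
One-sample t-test:
H₀: μ = 66
H₁: μ ≠ 66
df = n - 1 = 19
t = (x̄ - μ₀) / (s/√n) = (64.16 - 66) / (15.13/√20) = -0.544
p-value = 0.5929

Since p-value > α = 0.1, we fail to reject H₀.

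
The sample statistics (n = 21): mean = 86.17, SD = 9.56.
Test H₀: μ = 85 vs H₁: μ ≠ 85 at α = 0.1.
One-sample t-test:
H₀: μ = 85
H₁: μ ≠ 85
df = n - 1 = 20
t = (x̄ - μ₀) / (s/√n) = (86.17 - 85) / (9.56/√21) = 0.561
p-value = 0.5811

Since p-value > α = 0.1, we fail to reject H₀.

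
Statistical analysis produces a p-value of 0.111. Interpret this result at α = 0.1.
Since p = 0.111 > α = 0.1, fail to reject H₀.
There is insufficient evidence to reject the null hypothesis; the result is not statistically significant at the 0.1 level.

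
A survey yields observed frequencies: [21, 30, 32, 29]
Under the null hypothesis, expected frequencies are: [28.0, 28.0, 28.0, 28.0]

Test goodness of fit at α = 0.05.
Chi-square goodness of fit test:
H₀: observed counts match expected distribution
H₁: observed counts differ from expected distribution
df = k - 1 = 3
χ² = Σ(O - E)²/E
   = (21 - 28.0)²/28.0 + (30 - 28.0)²/28.0 + (32 - 28.0)²/28.0 + (29 - 28.0)²/28.0
   = 1.750 + 0.143 + 0.571 + 0.036
   = 2.50
p-value = 0.4753

Since p-value > α = 0.05, we fail to reject H₀.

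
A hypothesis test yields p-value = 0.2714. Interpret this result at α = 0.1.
Since p = 0.2714 > α = 0.1, fail to reject H₀.
There is insufficient evidence to reject the null hypothesis; the result is not statistically significant at the 0.1 level.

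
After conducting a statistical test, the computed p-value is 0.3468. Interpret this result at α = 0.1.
Since p = 0.3468 > α = 0.1, fail to reject H₀.
There is insufficient evidence to reject the null hypothesis; the result is not statistically significant at the 0.1 level.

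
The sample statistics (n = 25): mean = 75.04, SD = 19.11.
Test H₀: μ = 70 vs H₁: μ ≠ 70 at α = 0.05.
One-sample t-test:
H₀: μ = 70
H₁: μ ≠ 70
df = n - 1 = 24
t = (x̄ - μ₀) / (s/√n) = (75.04 - 70) / (19.11/√25) = 1.319
p-value = 0.1997

Since p-value > α = 0.05, we fail to reject H₀.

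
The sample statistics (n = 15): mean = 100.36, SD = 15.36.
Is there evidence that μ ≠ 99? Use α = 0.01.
One-sample t-test:
H₀: μ = 99
H₁: μ ≠ 99
df = n - 1 = 14
t = (x̄ - μ₀) / (s/√n) = (100.36 - 99) / (15.36/√15) = 0.343
p-value = 0.7368

Since p-value > α = 0.01, we fail to reject H₀.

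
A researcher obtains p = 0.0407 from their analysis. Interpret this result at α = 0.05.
Since p = 0.0407 < α = 0.05, reject H₀.
There is sufficient evidence to reject the null hypothesis; the result is statistically significant at the 0.05 level.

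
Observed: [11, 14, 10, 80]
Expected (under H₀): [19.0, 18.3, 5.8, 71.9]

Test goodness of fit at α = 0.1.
Chi-square goodness of fit test:
H₀: observed counts match expected distribution
H₁: observed counts differ from expected distribution
df = k - 1 = 3
χ² = Σ(O - E)²/E
   = (11 - 19.0)²/19.0 + (14 - 18.3)²/18.3 + (10 - 5.8)²/5.8 + (80 - 71.9)²/71.9
   = 3.368 + 1.010 + 3.041 + 0.913
   = 8.33
p-value = 0.0396

Since p-value < α = 0.1, we reject H₀.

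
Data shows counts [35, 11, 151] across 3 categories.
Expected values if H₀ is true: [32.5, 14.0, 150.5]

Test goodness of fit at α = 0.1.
Chi-square goodness of fit test:
H₀: observed counts match expected distribution
H₁: observed counts differ from expected distribution
df = k - 1 = 2
χ² = Σ(O - E)²/E
   = (35 - 32.5)²/32.5 + (11 - 14.0)²/14.0 + (151 - 150.5)²/150.5
   = 0.192 + 0.643 + 0.002
   = 0.84
p-value = 0.6581

Since p-value > α = 0.1, we fail to reject H₀.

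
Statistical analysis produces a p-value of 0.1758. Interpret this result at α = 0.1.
Since p = 0.1758 > α = 0.1, fail to reject H₀.
There is insufficient evidence to reject the null hypothesis; the result is not statistically significant at the 0.1 level.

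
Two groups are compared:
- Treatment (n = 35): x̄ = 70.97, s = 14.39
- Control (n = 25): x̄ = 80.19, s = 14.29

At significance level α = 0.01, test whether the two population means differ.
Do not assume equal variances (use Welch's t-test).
Welch's two-sample t-test:
H₀: μ₁ = μ₂
H₁: μ₁ ≠ μ₂
s₁²/n₁ = 14.39²/35 = 5.9163,  s₂²/n₂ = 14.29²/25 = 8.1682
SE = √(s₁²/n₁ + s₂²/n₂) = √(5.9163 + 8.1682) = 3.7529
df (Welch-Satterthwaite) = (s₁²/n₁ + s₂²/n₂)² / [(s₁²/n₁)²/(n₁-1) + (s₂²/n₂)²/(n₂-1)] ≈ 52.07
t = (x̄₁ - x̄₂) / SE = (70.97 - 80.19) / 3.7529 = -9.22 / 3.7529 = -2.457
p-value = 0.0174

Since p-value > α = 0.01, we fail to reject H₀.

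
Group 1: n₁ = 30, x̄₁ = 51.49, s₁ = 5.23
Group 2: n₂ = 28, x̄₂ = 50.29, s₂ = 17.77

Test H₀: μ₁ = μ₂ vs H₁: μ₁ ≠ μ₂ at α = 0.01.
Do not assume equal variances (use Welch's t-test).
Welch's two-sample t-test:
H₀: μ₁ = μ₂
H₁: μ₁ ≠ μ₂
s₁²/n₁ = 5.23²/30 = 0.9118,  s₂²/n₂ = 17.77²/28 = 11.2776
SE = √(s₁²/n₁ + s₂²/n₂) = √(0.9118 + 11.2776) = 3.4913
df (Welch-Satterthwaite) = (s₁²/n₁ + s₂²/n₂)² / [(s₁²/n₁)²/(n₁-1) + (s₂²/n₂)²/(n₂-1)] ≈ 31.35
t = (x̄₁ - x̄₂) / SE = (51.49 - 50.29) / 3.4913 = 1.20 / 3.4913 = 0.344
p-value = 0.7334

Since p-value > α = 0.01, we fail to reject H₀.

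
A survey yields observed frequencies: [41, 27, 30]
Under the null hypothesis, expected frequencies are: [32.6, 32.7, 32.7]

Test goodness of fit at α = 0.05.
Chi-square goodness of fit test:
H₀: observed counts match expected distribution
H₁: observed counts differ from expected distribution
df = k - 1 = 2
χ² = Σ(O - E)²/E
   = (41 - 32.6)²/32.6 + (27 - 32.7)²/32.7 + (30 - 32.7)²/32.7
   = 2.164 + 0.994 + 0.223
   = 3.38
p-value = 0.1844

Since p-value > α = 0.05, we fail to reject H₀.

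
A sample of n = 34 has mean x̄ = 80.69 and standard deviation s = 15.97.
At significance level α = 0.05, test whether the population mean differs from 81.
One-sample t-test:
H₀: μ = 81
H₁: μ ≠ 81
df = n - 1 = 33
t = (x̄ - μ₀) / (s/√n) = (80.69 - 81) / (15.97/√34) = -0.113
p-value = 0.9106

Since p-value > α = 0.05, we fail to reject H₀.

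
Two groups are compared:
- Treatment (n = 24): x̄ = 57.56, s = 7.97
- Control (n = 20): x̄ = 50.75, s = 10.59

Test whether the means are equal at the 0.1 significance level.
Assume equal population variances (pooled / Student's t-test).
Student's two-sample t-test (equal variances):
H₀: μ₁ = μ₂
H₁: μ₁ ≠ μ₂
df = n₁ + n₂ - 2 = 42
Pooled variance s_p² = [(n₁-1)s₁² + (n₂-1)s₂²] / (n₁ + n₂ - 2) = [(23)(7.97²) + (19)(10.59²)] / 42 = 85.5189
SE = √(s_p²(1/n₁ + 1/n₂)) = √(85.5189 × (1/24 + 1/20)) = 2.7999
t = (x̄₁ - x̄₂) / SE = (57.56 - 50.75) / 2.7999 = 6.81 / 2.7999 = 2.432
p-value = 0.0193

Since p-value < α = 0.1, we reject H₀.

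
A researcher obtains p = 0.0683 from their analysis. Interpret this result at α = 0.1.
Since p = 0.0683 < α = 0.1, reject H₀.
There is sufficient evidence to reject the null hypothesis; the result is statistically significant at the 0.1 level.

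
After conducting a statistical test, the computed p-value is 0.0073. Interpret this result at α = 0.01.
Since p = 0.0073 < α = 0.01, reject H₀.
There is sufficient evidence to reject the null hypothesis; the result is statistically significant at the 0.01 level.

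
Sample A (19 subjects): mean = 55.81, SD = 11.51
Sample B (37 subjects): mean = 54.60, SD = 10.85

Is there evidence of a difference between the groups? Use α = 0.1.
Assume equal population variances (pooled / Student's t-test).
Student's two-sample t-test (equal variances):
H₀: μ₁ = μ₂
H₁: μ₁ ≠ μ₂
df = n₁ + n₂ - 2 = 54
Pooled variance s_p² = [(n₁-1)s₁² + (n₂-1)s₂²] / (n₁ + n₂ - 2) = [(18)(11.51²) + (36)(10.85²)] / 54 = 122.6417
SE = √(s_p²(1/n₁ + 1/n₂)) = √(122.6417 × (1/19 + 1/37)) = 3.1256
t = (x̄₁ - x̄₂) / SE = (55.81 - 54.60) / 3.1256 = 1.21 / 3.1256 = 0.387
p-value = 0.7002

Since p-value > α = 0.1, we fail to reject H₀.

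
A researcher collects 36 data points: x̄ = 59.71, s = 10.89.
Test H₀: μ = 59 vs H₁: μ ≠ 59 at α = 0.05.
One-sample t-test:
H₀: μ = 59
H₁: μ ≠ 59
df = n - 1 = 35
t = (x̄ - μ₀) / (s/√n) = (59.71 - 59) / (10.89/√36) = 0.391
p-value = 0.6980

Since p-value > α = 0.05, we fail to reject H₀.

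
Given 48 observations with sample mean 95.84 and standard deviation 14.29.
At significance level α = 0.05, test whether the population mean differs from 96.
One-sample t-test:
H₀: μ = 96
H₁: μ ≠ 96
df = n - 1 = 47
t = (x̄ - μ₀) / (s/√n) = (95.84 - 96) / (14.29/√48) = -0.078
p-value = 0.9385

Since p-value > α = 0.05, we fail to reject H₀.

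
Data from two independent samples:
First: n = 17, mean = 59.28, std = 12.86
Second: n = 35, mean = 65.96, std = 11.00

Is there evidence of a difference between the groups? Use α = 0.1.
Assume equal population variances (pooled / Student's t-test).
Student's two-sample t-test (equal variances):
H₀: μ₁ = μ₂
H₁: μ₁ ≠ μ₂
df = n₁ + n₂ - 2 = 50
Pooled variance s_p² = [(n₁-1)s₁² + (n₂-1)s₂²] / (n₁ + n₂ - 2) = [(16)(12.86²) + (34)(11.00²)] / 50 = 135.2015
SE = √(s_p²(1/n₁ + 1/n₂)) = √(135.2015 × (1/17 + 1/35)) = 3.4374
t = (x̄₁ - x̄₂) / SE = (59.28 - 65.96) / 3.4374 = -6.68 / 3.4374 = -1.943
p-value = 0.0576

Since p-value < α = 0.1, we reject H₀.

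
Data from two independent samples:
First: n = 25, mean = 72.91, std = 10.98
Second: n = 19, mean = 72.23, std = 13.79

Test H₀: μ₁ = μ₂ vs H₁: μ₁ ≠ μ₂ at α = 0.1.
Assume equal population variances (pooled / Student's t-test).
Student's two-sample t-test (equal variances):
H₀: μ₁ = μ₂
H₁: μ₁ ≠ μ₂
df = n₁ + n₂ - 2 = 42
Pooled variance s_p² = [(n₁-1)s₁² + (n₂-1)s₂²] / (n₁ + n₂ - 2) = [(24)(10.98²) + (18)(13.79²)] / 42 = 150.3906
SE = √(s_p²(1/n₁ + 1/n₂)) = √(150.3906 × (1/25 + 1/19)) = 3.7324
t = (x̄₁ - x̄₂) / SE = (72.91 - 72.23) / 3.7324 = 0.68 / 3.7324 = 0.182
p-value = 0.8563

Since p-value > α = 0.1, we fail to reject H₀.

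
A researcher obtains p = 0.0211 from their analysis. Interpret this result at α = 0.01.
Since p = 0.0211 > α = 0.01, fail to reject H₀.
There is insufficient evidence to reject the null hypothesis; the result is not statistically significant at the 0.01 level.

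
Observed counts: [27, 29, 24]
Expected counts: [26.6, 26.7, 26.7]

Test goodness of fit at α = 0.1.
Chi-square goodness of fit test:
H₀: observed counts match expected distribution
H₁: observed counts differ from expected distribution
df = k - 1 = 2
χ² = Σ(O - E)²/E
   = (27 - 26.6)²/26.6 + (29 - 26.7)²/26.7 + (24 - 26.7)²/26.7
   = 0.006 + 0.198 + 0.273
   = 0.48
p-value = 0.7877

Since p-value > α = 0.1, we fail to reject H₀.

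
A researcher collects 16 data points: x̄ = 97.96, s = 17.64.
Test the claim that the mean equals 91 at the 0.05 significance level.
One-sample t-test:
H₀: μ = 91
H₁: μ ≠ 91
df = n - 1 = 15
t = (x̄ - μ₀) / (s/√n) = (97.96 - 91) / (17.64/√16) = 1.578
p-value = 0.1354

Since p-value > α = 0.05, we fail to reject H₀.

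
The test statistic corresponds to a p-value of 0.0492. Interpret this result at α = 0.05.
Since p = 0.0492 < α = 0.05, reject H₀.
There is sufficient evidence to reject the null hypothesis; the result is statistically significant at the 0.05 level.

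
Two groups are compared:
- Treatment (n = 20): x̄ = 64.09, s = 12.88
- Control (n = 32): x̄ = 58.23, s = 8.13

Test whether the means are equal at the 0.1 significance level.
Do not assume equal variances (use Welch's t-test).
Welch's two-sample t-test:
H₀: μ₁ = μ₂
H₁: μ₁ ≠ μ₂
s₁²/n₁ = 12.88²/20 = 8.2947,  s₂²/n₂ = 8.13²/32 = 2.0655
SE = √(s₁²/n₁ + s₂²/n₂) = √(8.2947 + 2.0655) = 3.2187
df (Welch-Satterthwaite) = (s₁²/n₁ + s₂²/n₂)² / [(s₁²/n₁)²/(n₁-1) + (s₂²/n₂)²/(n₂-1)] ≈ 28.56
t = (x̄₁ - x̄₂) / SE = (64.09 - 58.23) / 3.2187 = 5.86 / 3.2187 = 1.821
p-value = 0.0792

Since p-value < α = 0.1, we reject H₀.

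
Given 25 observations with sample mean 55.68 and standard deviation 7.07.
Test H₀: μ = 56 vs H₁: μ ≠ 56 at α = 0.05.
One-sample t-test:
H₀: μ = 56
H₁: μ ≠ 56
df = n - 1 = 24
t = (x̄ - μ₀) / (s/√n) = (55.68 - 56) / (7.07/√25) = -0.226
p-value = 0.8229

Since p-value > α = 0.05, we fail to reject H₀.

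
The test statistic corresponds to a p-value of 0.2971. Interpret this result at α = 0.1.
Since p = 0.2971 > α = 0.1, fail to reject H₀.
There is insufficient evidence to reject the null hypothesis; the result is not statistically significant at the 0.1 level.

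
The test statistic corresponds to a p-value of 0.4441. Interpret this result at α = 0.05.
Since p = 0.4441 > α = 0.05, fail to reject H₀.
There is insufficient evidence to reject the null hypothesis; the result is not statistically significant at the 0.05 level.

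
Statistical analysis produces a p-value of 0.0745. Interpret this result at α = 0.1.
Since p = 0.0745 < α = 0.1, reject H₀.
There is sufficient evidence to reject the null hypothesis; the result is statistically significant at the 0.1 level.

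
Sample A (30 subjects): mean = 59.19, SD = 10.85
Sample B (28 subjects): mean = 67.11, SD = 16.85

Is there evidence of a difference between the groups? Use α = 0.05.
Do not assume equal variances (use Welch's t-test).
Welch's two-sample t-test:
H₀: μ₁ = μ₂
H₁: μ₁ ≠ μ₂
s₁²/n₁ = 10.85²/30 = 3.9241,  s₂²/n₂ = 16.85²/28 = 10.1401
SE = √(s₁²/n₁ + s₂²/n₂) = √(3.9241 + 10.1401) = 3.7502
df (Welch-Satterthwaite) = (s₁²/n₁ + s₂²/n₂)² / [(s₁²/n₁)²/(n₁-1) + (s₂²/n₂)²/(n₂-1)] ≈ 45.58
t = (x̄₁ - x̄₂) / SE = (59.19 - 67.11) / 3.7502 = -7.92 / 3.7502 = -2.112
p-value = 0.0402

Since p-value < α = 0.05, we reject H₀.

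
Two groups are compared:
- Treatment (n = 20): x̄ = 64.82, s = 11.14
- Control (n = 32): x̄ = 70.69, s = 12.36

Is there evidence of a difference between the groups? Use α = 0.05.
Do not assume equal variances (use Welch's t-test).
Welch's two-sample t-test:
H₀: μ₁ = μ₂
H₁: μ₁ ≠ μ₂
s₁²/n₁ = 11.14²/20 = 6.2050,  s₂²/n₂ = 12.36²/32 = 4.7740
SE = √(s₁²/n₁ + s₂²/n₂) = √(6.2050 + 4.7740) = 3.3135
df (Welch-Satterthwaite) = (s₁²/n₁ + s₂²/n₂)² / [(s₁²/n₁)²/(n₁-1) + (s₂²/n₂)²/(n₂-1)] ≈ 43.65
t = (x̄₁ - x̄₂) / SE = (64.82 - 70.69) / 3.3135 = -5.87 / 3.3135 = -1.772
p-value = 0.0834

Since p-value > α = 0.05, we fail to reject H₀.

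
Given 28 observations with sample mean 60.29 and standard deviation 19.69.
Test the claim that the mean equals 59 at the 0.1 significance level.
One-sample t-test:
H₀: μ = 59
H₁: μ ≠ 59
df = n - 1 = 27
t = (x̄ - μ₀) / (s/√n) = (60.29 - 59) / (19.69/√28) = 0.347
p-value = 0.7315

Since p-value > α = 0.1, we fail to reject H₀.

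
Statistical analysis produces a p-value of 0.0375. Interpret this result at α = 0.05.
Since p = 0.0375 < α = 0.05, reject H₀.
There is sufficient evidence to reject the null hypothesis; the result is statistically significant at the 0.05 level.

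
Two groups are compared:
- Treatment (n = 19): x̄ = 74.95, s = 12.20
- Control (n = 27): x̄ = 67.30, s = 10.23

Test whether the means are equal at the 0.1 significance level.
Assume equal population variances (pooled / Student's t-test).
Student's two-sample t-test (equal variances):
H₀: μ₁ = μ₂
H₁: μ₁ ≠ μ₂
df = n₁ + n₂ - 2 = 44
Pooled variance s_p² = [(n₁-1)s₁² + (n₂-1)s₂²] / (n₁ + n₂ - 2) = [(18)(12.20²) + (26)(10.23²)] / 44 = 122.7294
SE = √(s_p²(1/n₁ + 1/n₂)) = √(122.7294 × (1/19 + 1/27)) = 3.3174
t = (x̄₁ - x̄₂) / SE = (74.95 - 67.30) / 3.3174 = 7.65 / 3.3174 = 2.306
p-value = 0.0259

Since p-value < α = 0.1, we reject H₀.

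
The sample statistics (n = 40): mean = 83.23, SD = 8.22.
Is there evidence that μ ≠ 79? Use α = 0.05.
One-sample t-test:
H₀: μ = 79
H₁: μ ≠ 79
df = n - 1 = 39
t = (x̄ - μ₀) / (s/√n) = (83.23 - 79) / (8.22/√40) = 3.255
p-value = 0.0023

Since p-value < α = 0.05, we reject H₀.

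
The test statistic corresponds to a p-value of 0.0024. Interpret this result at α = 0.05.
Since p = 0.0024 < α = 0.05, reject H₀.
There is sufficient evidence to reject the null hypothesis; the result is statistically significant at the 0.05 level.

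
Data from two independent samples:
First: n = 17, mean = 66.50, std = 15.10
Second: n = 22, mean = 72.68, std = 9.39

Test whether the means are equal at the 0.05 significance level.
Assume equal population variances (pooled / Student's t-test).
Student's two-sample t-test (equal variances):
H₀: μ₁ = μ₂
H₁: μ₁ ≠ μ₂
df = n₁ + n₂ - 2 = 37
Pooled variance s_p² = [(n₁-1)s₁² + (n₂-1)s₂²] / (n₁ + n₂ - 2) = [(16)(15.10²) + (21)(9.39²)] / 37 = 148.6425
SE = √(s_p²(1/n₁ + 1/n₂)) = √(148.6425 × (1/17 + 1/22)) = 3.9370
t = (x̄₁ - x̄₂) / SE = (66.50 - 72.68) / 3.9370 = -6.18 / 3.9370 = -1.570
p-value = 0.1250

Since p-value > α = 0.05, we fail to reject H₀.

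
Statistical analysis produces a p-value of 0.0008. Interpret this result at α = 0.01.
Since p = 0.0008 < α = 0.01, reject H₀.
There is sufficient evidence to reject the null hypothesis; the result is statistically significant at the 0.01 level.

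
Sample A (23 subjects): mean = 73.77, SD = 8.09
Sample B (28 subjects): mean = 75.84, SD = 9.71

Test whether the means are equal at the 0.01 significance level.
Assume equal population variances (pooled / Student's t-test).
Student's two-sample t-test (equal variances):
H₀: μ₁ = μ₂
H₁: μ₁ ≠ μ₂
df = n₁ + n₂ - 2 = 49
Pooled variance s_p² = [(n₁-1)s₁² + (n₂-1)s₂²] / (n₁ + n₂ - 2) = [(22)(8.09²) + (27)(9.71²)] / 49 = 81.3373
SE = √(s_p²(1/n₁ + 1/n₂)) = √(81.3373 × (1/23 + 1/28)) = 2.5380
t = (x̄₁ - x̄₂) / SE = (73.77 - 75.84) / 2.5380 = -2.07 / 2.5380 = -0.816
p-value = 0.4187

Since p-value > α = 0.01, we fail to reject H₀.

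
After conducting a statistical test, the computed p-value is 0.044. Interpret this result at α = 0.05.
Since p = 0.044 < α = 0.05, reject H₀.
There is sufficient evidence to reject the null hypothesis; the result is statistically significant at the 0.05 level.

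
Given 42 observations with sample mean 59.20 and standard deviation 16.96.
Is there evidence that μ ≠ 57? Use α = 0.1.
One-sample t-test:
H₀: μ = 57
H₁: μ ≠ 57
df = n - 1 = 41
t = (x̄ - μ₀) / (s/√n) = (59.20 - 57) / (16.96/√42) = 0.841
p-value = 0.4054

Since p-value > α = 0.1, we fail to reject H₀.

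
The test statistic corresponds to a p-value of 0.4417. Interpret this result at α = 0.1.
Since p = 0.4417 > α = 0.1, fail to reject H₀.
There is insufficient evidence to reject the null hypothesis; the result is not statistically significant at the 0.1 level.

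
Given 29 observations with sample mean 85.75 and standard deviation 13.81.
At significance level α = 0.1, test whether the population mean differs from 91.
One-sample t-test:
H₀: μ = 91
H₁: μ ≠ 91
df = n - 1 = 28
t = (x̄ - μ₀) / (s/√n) = (85.75 - 91) / (13.81/√29) = -2.047
p-value = 0.0501

Since p-value < α = 0.1, we reject H₀.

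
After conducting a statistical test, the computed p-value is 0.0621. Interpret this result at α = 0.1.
Since p = 0.0621 < α = 0.1, reject H₀.
There is sufficient evidence to reject the null hypothesis; the result is statistically significant at the 0.1 level.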